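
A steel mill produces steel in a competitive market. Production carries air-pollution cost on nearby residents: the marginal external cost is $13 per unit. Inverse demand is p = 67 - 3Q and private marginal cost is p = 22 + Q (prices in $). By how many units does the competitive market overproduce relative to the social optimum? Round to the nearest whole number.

Market equilibrium (private): 22 + Q = 67 - 3Q → Q_m = 11.2500.
Social marginal cost = private MC + MEC = 35 + Q.
Set SMC = demand: 35 + Q = 67 - 3Q → Q* = 8.0000.
Gap = |11.2500 − 8.0000| = 3.2500.

3 units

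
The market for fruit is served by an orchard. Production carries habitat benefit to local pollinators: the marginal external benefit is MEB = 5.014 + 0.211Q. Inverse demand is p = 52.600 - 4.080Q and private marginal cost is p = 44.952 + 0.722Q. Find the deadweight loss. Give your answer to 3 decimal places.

DWL = 3.117

Market equilibrium (private): 44.952 + 0.722Q = 52.600 - 4.080Q → Q_m = 1.5927.
Social marginal cost = private MC − MEB = 39.938 + 0.511Q.
Set SMC = demand: 39.938 + 0.511Q = 52.600 - 4.080Q → Q* = 2.7580.
Between Q* and Q_m the wedge demand − SMC runs linearly from 0 to MEB(Q_m), so the loss is a triangle.
DWL = ½ × 1.1653 × 5.3501 = 3.1172.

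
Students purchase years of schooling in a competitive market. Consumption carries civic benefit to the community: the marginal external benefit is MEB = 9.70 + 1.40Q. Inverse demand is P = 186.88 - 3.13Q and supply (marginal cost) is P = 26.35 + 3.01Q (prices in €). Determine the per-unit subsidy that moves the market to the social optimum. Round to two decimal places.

subsidy = €59.98 per unit

Social marginal benefit = demand + MEB = 196.58 - 1.73Q.
Set SMB = MC: 196.58 - 1.73Q = 26.35 + 3.01Q → Q* = 35.9135.
The Pigouvian subsidy equals MEB at Q*: 9.70 + 1.40×35.9135 = 59.9789.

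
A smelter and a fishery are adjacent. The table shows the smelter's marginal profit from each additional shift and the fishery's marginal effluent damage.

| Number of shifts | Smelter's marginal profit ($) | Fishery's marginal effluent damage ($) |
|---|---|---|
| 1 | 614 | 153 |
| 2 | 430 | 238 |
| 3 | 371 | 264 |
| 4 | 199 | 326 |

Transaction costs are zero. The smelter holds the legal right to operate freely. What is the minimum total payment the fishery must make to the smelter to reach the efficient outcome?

Left alone the smelter would choose level 4 (marginal profit stays positive).
Efficient level: k* = 3 (marginal profit ≥ marginal effluent damage through 3).
The fishery must at least cover the smelter's forgone profit from cutting 4→3: 199 = 199.

$199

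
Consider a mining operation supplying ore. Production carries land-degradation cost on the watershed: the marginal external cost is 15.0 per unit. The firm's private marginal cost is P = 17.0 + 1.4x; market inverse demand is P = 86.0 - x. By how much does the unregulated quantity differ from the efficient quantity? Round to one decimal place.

6.3 units

Market equilibrium (private): 17.0 + 1.4x = 86.0 - x → x_m = 28.7500.
Social marginal cost = private MC + MEC = 32.0 + 1.4x.
Set SMC = demand: 32.0 + 1.4x = 86.0 - x → x* = 22.5000.
Gap = |28.7500 − 22.5000| = 6.2500.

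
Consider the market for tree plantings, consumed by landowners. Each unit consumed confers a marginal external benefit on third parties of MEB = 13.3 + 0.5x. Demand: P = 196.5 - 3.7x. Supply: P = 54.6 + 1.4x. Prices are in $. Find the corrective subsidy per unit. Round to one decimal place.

Social marginal benefit = demand + MEB = 209.8 - 3.2x.
Set SMB = MC: 209.8 - 3.2x = 54.6 + 1.4x → x* = 33.7391.
The Pigouvian subsidy equals MEB at x*: 13.3 + 0.5×33.7391 = 30.1696.

subsidy = $30.2 per unit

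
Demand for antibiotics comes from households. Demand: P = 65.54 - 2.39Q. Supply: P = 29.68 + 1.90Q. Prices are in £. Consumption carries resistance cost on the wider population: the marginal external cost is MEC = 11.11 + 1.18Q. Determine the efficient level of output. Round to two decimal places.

Q* = 4.52

Social marginal benefit = demand − MEC = 54.43 - 3.57Q.
Set SMB = MC: 54.43 - 3.57Q = 29.68 + 1.90Q → Q* = 4.5247.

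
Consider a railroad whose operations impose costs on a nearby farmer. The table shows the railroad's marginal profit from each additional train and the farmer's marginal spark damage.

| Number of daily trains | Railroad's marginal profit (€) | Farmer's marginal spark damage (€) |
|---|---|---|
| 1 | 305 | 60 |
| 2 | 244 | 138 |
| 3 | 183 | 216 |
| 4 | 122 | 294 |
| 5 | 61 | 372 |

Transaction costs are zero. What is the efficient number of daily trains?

2

Bargaining reaches the level where marginal profit last exceeds marginal spark damage.
That holds through level 2 (244 ≥ 138) but not at 3 (183 < 216).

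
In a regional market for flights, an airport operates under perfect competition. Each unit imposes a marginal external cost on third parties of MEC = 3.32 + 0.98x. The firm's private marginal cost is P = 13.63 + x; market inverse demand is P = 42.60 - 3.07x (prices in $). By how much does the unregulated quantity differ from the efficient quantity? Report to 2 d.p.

2.04 units

Market equilibrium (private): 13.63 + x = 42.60 - 3.07x → x_m = 7.1179.
Social marginal cost = private MC + MEC = 16.95 + 1.98x.
Set SMC = demand: 16.95 + 1.98x = 42.60 - 3.07x → x* = 5.0792.
Gap = |7.1179 − 5.0792| = 2.0387.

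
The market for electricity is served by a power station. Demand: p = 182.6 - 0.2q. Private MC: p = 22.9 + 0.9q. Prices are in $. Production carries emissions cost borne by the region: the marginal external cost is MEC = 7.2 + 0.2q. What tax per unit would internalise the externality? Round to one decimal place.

Social marginal cost = private MC + MEC = 30.1 + 1.1q.
Set SMC = demand: 30.1 + 1.1q = 182.6 - 0.2q → q* = 117.3077.
The Pigouvian tax equals MEC at q*: 7.2 + 0.2×117.3077 = 30.6615.

tax = $30.7 per unit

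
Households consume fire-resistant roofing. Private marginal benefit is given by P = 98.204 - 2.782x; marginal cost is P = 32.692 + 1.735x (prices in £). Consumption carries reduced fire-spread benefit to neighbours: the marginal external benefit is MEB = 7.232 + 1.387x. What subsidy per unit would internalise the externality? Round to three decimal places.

subsidy = £39.467 per unit

Social marginal benefit = demand + MEB = 105.436 - 1.395x.
Set SMB = MC: 105.436 - 1.395x = 32.692 + 1.735x → x* = 23.2409.
The Pigouvian subsidy equals MEB at x*: 7.232 + 1.387×23.2409 = 39.4671.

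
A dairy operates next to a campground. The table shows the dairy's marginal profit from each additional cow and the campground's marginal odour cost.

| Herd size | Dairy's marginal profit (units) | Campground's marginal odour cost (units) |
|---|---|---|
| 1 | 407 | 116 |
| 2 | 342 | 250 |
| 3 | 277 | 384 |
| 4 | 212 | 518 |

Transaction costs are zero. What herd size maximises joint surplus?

2

Bargaining reaches the level where marginal profit last exceeds marginal odour cost.
That holds through level 2 (342 ≥ 250) but not at 3 (277 < 384).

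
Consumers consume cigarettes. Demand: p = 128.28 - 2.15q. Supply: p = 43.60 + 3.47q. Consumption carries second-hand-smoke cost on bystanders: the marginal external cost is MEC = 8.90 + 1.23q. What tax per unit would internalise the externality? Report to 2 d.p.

Social marginal benefit = demand − MEC = 119.38 - 3.38q.
Set SMB = MC: 119.38 - 3.38q = 43.60 + 3.47q → q* = 11.0628.
The Pigouvian tax equals MEC at q*: 8.90 + 1.23×11.0628 = 22.5072.

tax = 22.51 per unit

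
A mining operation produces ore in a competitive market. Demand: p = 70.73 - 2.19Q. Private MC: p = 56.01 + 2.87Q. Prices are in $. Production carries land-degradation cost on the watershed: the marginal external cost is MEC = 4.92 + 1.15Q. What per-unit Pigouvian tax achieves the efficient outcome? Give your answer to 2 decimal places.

tax = $6.73 per unit

Social marginal cost = private MC + MEC = 60.93 + 4.02Q.
Set SMC = demand: 60.93 + 4.02Q = 70.73 - 2.19Q → Q* = 1.5781.
The Pigouvian tax equals MEC at Q*: 4.92 + 1.15×1.5781 = 6.7348.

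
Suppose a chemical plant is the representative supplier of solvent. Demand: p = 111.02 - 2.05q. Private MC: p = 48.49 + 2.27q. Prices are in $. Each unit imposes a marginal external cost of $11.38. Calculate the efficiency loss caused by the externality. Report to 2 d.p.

DWL = $14.99

Market equilibrium (private): 48.49 + 2.27q = 111.02 - 2.05q → q_m = 14.4745.
Social marginal cost = private MC + MEC = 59.87 + 2.27q.
Set SMC = demand: 59.87 + 2.27q = 111.02 - 2.05q → q* = 11.8403.
The welfare-loss triangle has base |q_m − q*| and height MEC(q_m) (the vertical gap between SMC and demand is zero at q* and MEC at q_m).
DWL = ½ × 2.6342 × 11.3800 = 14.9886.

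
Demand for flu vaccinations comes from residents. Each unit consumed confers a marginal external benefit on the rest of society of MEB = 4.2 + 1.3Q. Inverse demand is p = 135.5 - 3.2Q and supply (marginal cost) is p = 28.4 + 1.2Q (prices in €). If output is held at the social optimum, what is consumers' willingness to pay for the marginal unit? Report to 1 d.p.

P = €20.6

Social marginal benefit = demand + MEB = 139.7 - 1.9Q.
Set SMB = MC: 139.7 - 1.9Q = 28.4 + 1.2Q → Q* = 35.9032.
Consumer price on the demand curve at Q*: 135.5 − 3.2×35.9032 = 20.6098.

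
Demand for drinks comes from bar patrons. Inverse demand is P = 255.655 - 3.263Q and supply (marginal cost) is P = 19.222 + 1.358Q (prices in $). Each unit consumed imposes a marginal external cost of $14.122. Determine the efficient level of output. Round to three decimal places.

Social marginal benefit = demand − MEC = 241.533 - 3.263Q.
Set SMB = MC: 241.533 - 3.263Q = 19.222 + 1.358Q → Q* = 48.1089.

Q* = 48.109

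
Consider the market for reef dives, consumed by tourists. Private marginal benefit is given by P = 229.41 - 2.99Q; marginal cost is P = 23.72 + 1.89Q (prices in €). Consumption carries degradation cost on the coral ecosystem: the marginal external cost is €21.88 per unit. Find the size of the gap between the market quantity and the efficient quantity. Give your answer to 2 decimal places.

4.48 units

Market equilibrium (private): 23.72 + 1.89Q = 229.41 - 2.99Q → Q_m = 42.1496.
Social marginal benefit = demand − MEC = 207.53 - 2.99Q.
Set SMB = MC: 207.53 - 2.99Q = 23.72 + 1.89Q → Q* = 37.6660.
Gap = |42.1496 − 37.6660| = 4.4836.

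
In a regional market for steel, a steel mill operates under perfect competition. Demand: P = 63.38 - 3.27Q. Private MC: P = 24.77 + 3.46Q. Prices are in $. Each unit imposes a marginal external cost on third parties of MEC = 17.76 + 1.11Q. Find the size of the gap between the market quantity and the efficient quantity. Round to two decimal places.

3.08 units

Market equilibrium (private): 24.77 + 3.46Q = 63.38 - 3.27Q → Q_m = 5.7370.
Social marginal cost = private MC + MEC = 42.53 + 4.57Q.
Set SMC = demand: 42.53 + 4.57Q = 63.38 - 3.27Q → Q* = 2.6594.
Gap = |5.7370 − 2.6594| = 3.0776.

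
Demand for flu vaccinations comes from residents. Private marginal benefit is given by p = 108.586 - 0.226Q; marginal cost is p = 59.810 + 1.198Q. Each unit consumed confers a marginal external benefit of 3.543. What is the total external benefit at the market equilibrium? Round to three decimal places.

121.358

Market equilibrium (private): 59.810 + 1.198Q = 108.586 - 0.226Q → Q_m = 34.2528.
Total external benefit = MEB × Q_m = 3.543 × 34.2528 = 121.3577.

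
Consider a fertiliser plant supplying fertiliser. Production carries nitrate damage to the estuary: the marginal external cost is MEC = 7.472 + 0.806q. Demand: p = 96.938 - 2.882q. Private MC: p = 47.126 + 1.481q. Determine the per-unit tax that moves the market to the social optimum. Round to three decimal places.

Social marginal cost = private MC + MEC = 54.598 + 2.287q.
Set SMC = demand: 54.598 + 2.287q = 96.938 - 2.882q → q* = 8.1911.
The Pigouvian tax equals MEC at q*: 7.472 + 0.806×8.1911 = 14.0740.

tax = 14.074 per unit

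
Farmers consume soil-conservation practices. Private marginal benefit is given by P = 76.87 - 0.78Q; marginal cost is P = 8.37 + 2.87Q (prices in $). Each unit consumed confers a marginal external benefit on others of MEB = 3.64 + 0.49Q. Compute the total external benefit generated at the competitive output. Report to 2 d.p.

Market equilibrium (private): 8.37 + 2.87Q = 76.87 - 0.78Q → Q_m = 18.7671.
Total external benefit = ∫₀^{Q_m} (3.64 + 0.49Q) dQ = 3.64×18.7671 + ½×0.49×18.7671² = 154.6022.

$154.60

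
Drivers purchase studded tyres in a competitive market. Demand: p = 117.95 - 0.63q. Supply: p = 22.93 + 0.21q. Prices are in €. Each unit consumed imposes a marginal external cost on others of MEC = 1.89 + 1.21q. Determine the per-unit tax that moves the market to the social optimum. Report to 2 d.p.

Social marginal benefit = demand − MEC = 116.06 - 1.84q.
Set SMB = MC: 116.06 - 1.84q = 22.93 + 0.21q → q* = 45.4293.
The Pigouvian tax equals MEC at q*: 1.89 + 1.21×45.4293 = 56.8595.

tax = €56.86 per unit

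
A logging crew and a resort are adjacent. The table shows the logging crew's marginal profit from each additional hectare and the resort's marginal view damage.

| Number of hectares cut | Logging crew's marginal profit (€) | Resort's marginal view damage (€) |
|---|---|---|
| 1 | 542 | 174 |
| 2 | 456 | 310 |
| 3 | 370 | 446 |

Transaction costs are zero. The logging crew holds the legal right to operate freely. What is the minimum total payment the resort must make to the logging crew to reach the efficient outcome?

€370

Left alone the logging crew would choose level 3 (marginal profit stays positive).
Efficient level: k* = 2 (marginal profit ≥ marginal view damage through 2).
The resort must at least cover the logging crew's forgone profit from cutting 3→2: 370 = 370.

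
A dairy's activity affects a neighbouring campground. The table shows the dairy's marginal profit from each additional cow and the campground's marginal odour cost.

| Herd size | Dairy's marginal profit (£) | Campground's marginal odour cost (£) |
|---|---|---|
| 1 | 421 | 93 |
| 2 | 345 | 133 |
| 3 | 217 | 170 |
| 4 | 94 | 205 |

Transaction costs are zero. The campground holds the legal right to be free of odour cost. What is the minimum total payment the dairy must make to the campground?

£396

Efficient level: marginal profit ≥ marginal odour cost through level 3, so k* = 3.
With the campground holding the right, the dairy must at least compensate total damage at k*: 93 + 133 + 170 = 396.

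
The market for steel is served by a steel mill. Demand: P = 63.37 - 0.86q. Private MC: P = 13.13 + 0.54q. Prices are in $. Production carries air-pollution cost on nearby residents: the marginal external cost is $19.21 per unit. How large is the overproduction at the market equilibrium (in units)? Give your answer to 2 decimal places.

Market equilibrium (private): 13.13 + 0.54q = 63.37 - 0.86q → q_m = 35.8857.
Social marginal cost = private MC + MEC = 32.34 + 0.54q.
Set SMC = demand: 32.34 + 0.54q = 63.37 - 0.86q → q* = 22.1643.
Gap = |35.8857 − 22.1643| = 13.7214.

13.72 units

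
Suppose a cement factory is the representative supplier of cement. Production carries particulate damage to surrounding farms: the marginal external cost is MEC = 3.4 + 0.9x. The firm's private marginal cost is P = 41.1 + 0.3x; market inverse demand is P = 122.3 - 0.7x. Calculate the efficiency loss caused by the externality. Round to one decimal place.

Market equilibrium (private): 41.1 + 0.3x = 122.3 - 0.7x → x_m = 81.2000.
Social marginal cost = private MC + MEC = 44.5 + 1.2x.
Set SMC = demand: 44.5 + 1.2x = 122.3 - 0.7x → x* = 40.9474.
The welfare-loss triangle has base |x_m − x*| and height MEC(x_m) (the vertical gap between SMC and demand is zero at x* and MEC at x_m).
DWL = ½ × 40.2526 × 76.4800 = 1539.2594.

DWL = 1539.3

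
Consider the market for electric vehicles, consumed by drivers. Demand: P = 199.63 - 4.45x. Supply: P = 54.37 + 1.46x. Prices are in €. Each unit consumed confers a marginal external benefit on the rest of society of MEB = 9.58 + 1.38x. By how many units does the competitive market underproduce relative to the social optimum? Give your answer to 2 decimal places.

Market equilibrium (private): 54.37 + 1.46x = 199.63 - 4.45x → x_m = 24.5787.
Social marginal benefit = demand + MEB = 209.21 - 3.07x.
Set SMB = MC: 209.21 - 3.07x = 54.37 + 1.46x → x* = 34.1810.
Gap = |24.5787 − 34.1810| = 9.6023.

9.60 units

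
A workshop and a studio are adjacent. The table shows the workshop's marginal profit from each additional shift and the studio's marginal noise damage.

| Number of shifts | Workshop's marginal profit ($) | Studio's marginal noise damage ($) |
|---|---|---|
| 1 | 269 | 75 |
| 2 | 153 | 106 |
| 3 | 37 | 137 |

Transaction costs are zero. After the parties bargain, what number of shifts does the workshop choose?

2

Bargaining reaches the level where marginal profit last exceeds marginal noise damage.
That holds through level 2 (153 ≥ 106) but not at 3 (37 < 137).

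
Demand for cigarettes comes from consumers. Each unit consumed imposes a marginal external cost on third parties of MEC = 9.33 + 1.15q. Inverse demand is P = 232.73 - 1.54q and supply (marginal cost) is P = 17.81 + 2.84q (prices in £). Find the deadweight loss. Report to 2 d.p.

DWL = £390.98

Market equilibrium (private): 17.81 + 2.84q = 232.73 - 1.54q → q_m = 49.0685.
Social marginal benefit = demand − MEC = 223.40 - 2.69q.
Set SMB = MC: 223.40 - 2.69q = 17.81 + 2.84q → q* = 37.1772.
The welfare-loss triangle has base |q_m − q*| and height MEC(q_m) (the vertical gap between SMB and MC is zero at q* and MEC at q_m).
DWL = ½ × 11.8913 × 65.7588 = 390.9788.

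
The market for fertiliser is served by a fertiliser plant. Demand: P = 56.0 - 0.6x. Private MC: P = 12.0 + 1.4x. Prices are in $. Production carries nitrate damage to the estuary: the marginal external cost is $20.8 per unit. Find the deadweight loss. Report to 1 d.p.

DWL = $108.2

Market equilibrium (private): 12.0 + 1.4x = 56.0 - 0.6x → x_m = 22.0000.
Social marginal cost = private MC + MEC = 32.8 + 1.4x.
Set SMC = demand: 32.8 + 1.4x = 56.0 - 0.6x → x* = 11.6000.
The welfare-loss triangle has base |x_m − x*| and height MEC(x_m) (the vertical gap between SMC and demand is zero at x* and MEC at x_m).
DWL = ½ × 10.4000 × 20.8000 = 108.1600.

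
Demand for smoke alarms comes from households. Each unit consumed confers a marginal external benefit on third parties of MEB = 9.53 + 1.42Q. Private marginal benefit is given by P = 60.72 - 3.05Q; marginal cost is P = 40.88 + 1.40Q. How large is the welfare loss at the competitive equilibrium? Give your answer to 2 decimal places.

Market equilibrium (private): 40.88 + 1.40Q = 60.72 - 3.05Q → Q_m = 4.4584.
Social marginal benefit = demand + MEB = 70.25 - 1.63Q.
Set SMB = MC: 70.25 - 1.63Q = 40.88 + 1.40Q → Q* = 9.6931.
Between Q* and Q_m the wedge SMB − MC runs linearly from 0 to MEB(Q_m), so the loss is a triangle.
DWL = ½ × 5.2347 × 15.8610 = 41.5138.

DWL = 41.51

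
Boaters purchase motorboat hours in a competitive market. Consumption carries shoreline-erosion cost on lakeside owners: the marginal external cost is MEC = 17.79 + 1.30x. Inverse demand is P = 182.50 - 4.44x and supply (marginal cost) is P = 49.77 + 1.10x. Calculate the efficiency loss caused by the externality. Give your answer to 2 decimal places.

DWL = 175.05

Market equilibrium (private): 49.77 + 1.10x = 182.50 - 4.44x → x_m = 23.9585.
Social marginal benefit = demand − MEC = 164.71 - 5.74x.
Set SMB = MC: 164.71 - 5.74x = 49.77 + 1.10x → x* = 16.8041.
The loss is the area between SMB and MC from x* to x_m; with linear curves that's a triangle of height MEC(x_m).
DWL = ½ × 7.1544 × 48.9360 = 175.0539.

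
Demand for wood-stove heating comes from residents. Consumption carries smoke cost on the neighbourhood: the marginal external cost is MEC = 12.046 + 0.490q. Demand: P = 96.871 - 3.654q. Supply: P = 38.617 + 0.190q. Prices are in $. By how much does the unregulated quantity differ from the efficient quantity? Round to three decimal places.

4.493 units

Market equilibrium (private): 38.617 + 0.190q = 96.871 - 3.654q → q_m = 15.1545.
Social marginal benefit = demand − MEC = 84.825 - 4.144q.
Set SMB = MC: 84.825 - 4.144q = 38.617 + 0.190q → q* = 10.6617.
Gap = |15.1545 − 10.6617| = 4.4928.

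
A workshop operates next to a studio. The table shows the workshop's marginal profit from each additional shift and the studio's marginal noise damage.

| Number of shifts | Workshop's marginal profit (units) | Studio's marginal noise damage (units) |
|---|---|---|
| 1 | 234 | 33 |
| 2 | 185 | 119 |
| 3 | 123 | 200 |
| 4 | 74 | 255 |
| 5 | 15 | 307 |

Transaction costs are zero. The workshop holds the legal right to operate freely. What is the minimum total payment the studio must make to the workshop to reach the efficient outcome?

212

Left alone the workshop would choose level 5 (marginal profit stays positive).
Efficient level: k* = 2 (marginal profit ≥ marginal noise damage through 2).
The studio must at least cover the workshop's forgone profit from cutting 5→2: 123 + 74 + 15 = 212.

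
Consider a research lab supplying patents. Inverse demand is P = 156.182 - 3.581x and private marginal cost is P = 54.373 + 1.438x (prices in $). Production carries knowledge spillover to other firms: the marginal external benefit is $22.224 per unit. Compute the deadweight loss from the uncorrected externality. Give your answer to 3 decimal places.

DWL = $49.204

Market equilibrium (private): 54.373 + 1.438x = 156.182 - 3.581x → x_m = 20.2847.
Social marginal cost = private MC − MEB = 32.149 + 1.438x.
Set SMC = demand: 32.149 + 1.438x = 156.182 - 3.581x → x* = 24.7127.
The loss is the area between SMC and demand from x* to x_m; with linear curves that's a triangle of height MEB(x_m).
DWL = ½ × 4.4280 × 22.2240 = 49.2039.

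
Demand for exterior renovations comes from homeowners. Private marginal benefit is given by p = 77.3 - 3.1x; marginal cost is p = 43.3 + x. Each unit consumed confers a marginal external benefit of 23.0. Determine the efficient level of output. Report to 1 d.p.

Social marginal benefit = demand + MEB = 100.3 - 3.1x.
Set SMB = MC: 100.3 - 3.1x = 43.3 + x → x* = 13.9024.

x* = 13.9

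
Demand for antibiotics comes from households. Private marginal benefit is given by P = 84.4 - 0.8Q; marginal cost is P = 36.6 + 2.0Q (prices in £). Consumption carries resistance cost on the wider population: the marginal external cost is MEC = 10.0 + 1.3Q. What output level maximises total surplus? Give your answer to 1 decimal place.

Q* = 9.2

Social marginal benefit = demand − MEC = 74.4 - 2.1Q.
Set SMB = MC: 74.4 - 2.1Q = 36.6 + 2.0Q → Q* = 9.2195.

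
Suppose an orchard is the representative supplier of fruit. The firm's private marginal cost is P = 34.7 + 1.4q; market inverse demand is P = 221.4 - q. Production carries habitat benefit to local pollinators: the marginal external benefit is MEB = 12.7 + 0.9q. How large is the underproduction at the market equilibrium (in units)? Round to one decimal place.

55.1 units

Market equilibrium (private): 34.7 + 1.4q = 221.4 - q → q_m = 77.7917.
Social marginal cost = private MC − MEB = 22.0 + 0.5q.
Set SMC = demand: 22.0 + 0.5q = 221.4 - q → q* = 132.9333.
Gap = |77.7917 − 132.9333| = 55.1416.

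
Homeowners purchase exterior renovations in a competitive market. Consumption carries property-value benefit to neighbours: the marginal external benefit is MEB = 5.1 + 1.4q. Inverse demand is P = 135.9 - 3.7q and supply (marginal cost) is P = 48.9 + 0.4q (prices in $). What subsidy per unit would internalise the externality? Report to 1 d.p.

subsidy = $52.9 per unit

Social marginal benefit = demand + MEB = 141.0 - 2.3q.
Set SMB = MC: 141.0 - 2.3q = 48.9 + 0.4q → q* = 34.1111.
The Pigouvian subsidy equals MEB at q*: 5.1 + 1.4×34.1111 = 52.8555.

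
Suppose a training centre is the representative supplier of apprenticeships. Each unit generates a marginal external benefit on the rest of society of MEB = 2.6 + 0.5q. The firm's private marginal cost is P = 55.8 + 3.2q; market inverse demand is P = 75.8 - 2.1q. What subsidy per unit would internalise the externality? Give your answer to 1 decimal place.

subsidy = 5.0 per unit

Social marginal cost = private MC − MEB = 53.2 + 2.7q.
Set SMC = demand: 53.2 + 2.7q = 75.8 - 2.1q → q* = 4.7083.
The Pigouvian subsidy equals MEB at q*: 2.6 + 0.5×4.7083 = 4.9542.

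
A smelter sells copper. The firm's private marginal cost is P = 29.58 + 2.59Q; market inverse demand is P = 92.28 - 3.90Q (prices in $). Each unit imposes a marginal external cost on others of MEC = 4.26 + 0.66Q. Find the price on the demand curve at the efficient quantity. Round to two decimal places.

P = $60.40

Social marginal cost = private MC + MEC = 33.84 + 3.25Q.
Set SMC = demand: 33.84 + 3.25Q = 92.28 - 3.90Q → Q* = 8.1734.
Consumer price on the demand curve at Q*: 92.28 − 3.90×8.1734 = 60.4037.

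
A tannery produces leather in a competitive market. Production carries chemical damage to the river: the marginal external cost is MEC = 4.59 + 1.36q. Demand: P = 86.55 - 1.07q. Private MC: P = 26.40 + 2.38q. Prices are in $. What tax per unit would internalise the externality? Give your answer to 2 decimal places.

tax = $20.30 per unit

Social marginal cost = private MC + MEC = 30.99 + 3.74q.
Set SMC = demand: 30.99 + 3.74q = 86.55 - 1.07q → q* = 11.5509.
The Pigouvian tax equals MEC at q*: 4.59 + 1.36×11.5509 = 20.2992.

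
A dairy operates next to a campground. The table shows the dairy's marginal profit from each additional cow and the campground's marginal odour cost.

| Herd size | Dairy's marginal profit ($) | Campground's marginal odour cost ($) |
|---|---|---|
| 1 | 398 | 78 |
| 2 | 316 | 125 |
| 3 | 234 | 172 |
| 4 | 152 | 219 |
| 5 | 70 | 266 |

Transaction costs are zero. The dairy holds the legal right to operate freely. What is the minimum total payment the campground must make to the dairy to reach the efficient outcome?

Left alone the dairy would choose level 5 (marginal profit stays positive).
Efficient level: k* = 3 (marginal profit ≥ marginal odour cost through 3).
The campground must at least cover the dairy's forgone profit from cutting 5→3: 152 + 70 = 222.

$222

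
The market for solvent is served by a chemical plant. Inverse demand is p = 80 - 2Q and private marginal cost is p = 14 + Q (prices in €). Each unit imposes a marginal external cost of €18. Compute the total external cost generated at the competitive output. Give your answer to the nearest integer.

Market equilibrium (private): 14 + Q = 80 - 2Q → Q_m = 22.0000.
Total external cost = MEC × Q_m = 18 × 22.0000 = 396.0000.

€396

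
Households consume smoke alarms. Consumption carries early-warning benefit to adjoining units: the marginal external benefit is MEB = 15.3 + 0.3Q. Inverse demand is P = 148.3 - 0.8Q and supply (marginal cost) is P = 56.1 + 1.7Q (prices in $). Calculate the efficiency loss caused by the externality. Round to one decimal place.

Market equilibrium (private): 56.1 + 1.7Q = 148.3 - 0.8Q → Q_m = 36.8800.
Social marginal benefit = demand + MEB = 163.6 - 0.5Q.
Set SMB = MC: 163.6 - 0.5Q = 56.1 + 1.7Q → Q* = 48.8636.
Between Q* and Q_m the wedge SMB − MC runs linearly from 0 to MEB(Q_m), so the loss is a triangle.
DWL = ½ × 11.9836 × 26.3640 = 157.9678.

DWL = $158.0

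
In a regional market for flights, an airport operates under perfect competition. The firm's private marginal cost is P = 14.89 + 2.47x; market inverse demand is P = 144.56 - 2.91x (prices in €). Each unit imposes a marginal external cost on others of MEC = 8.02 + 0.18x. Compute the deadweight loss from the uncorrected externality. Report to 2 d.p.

DWL = €13.73

Market equilibrium (private): 14.89 + 2.47x = 144.56 - 2.91x → x_m = 24.1022.
Social marginal cost = private MC + MEC = 22.91 + 2.65x.
Set SMC = demand: 22.91 + 2.65x = 144.56 - 2.91x → x* = 21.8795.
The loss is the area between SMC and demand from x* to x_m; with linear curves that's a triangle of height MEC(x_m).
DWL = ½ × 2.2227 × 12.3584 = 13.7345.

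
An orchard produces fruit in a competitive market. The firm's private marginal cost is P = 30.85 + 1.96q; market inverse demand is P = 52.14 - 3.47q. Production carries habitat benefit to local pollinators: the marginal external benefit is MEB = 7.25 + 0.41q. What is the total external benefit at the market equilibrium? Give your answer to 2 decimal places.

31.58

Market equilibrium (private): 30.85 + 1.96q = 52.14 - 3.47q → q_m = 3.9208.
Total external benefit = ∫₀^{q_m} (7.25 + 0.41q) dq = 7.25×3.9208 + ½×0.41×3.9208² = 31.5772.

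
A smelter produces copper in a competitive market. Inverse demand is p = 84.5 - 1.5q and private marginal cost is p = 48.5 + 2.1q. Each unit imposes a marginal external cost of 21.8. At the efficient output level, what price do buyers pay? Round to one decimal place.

Social marginal cost = private MC + MEC = 70.3 + 2.1q.
Set SMC = demand: 70.3 + 2.1q = 84.5 - 1.5q → q* = 3.9444.
Consumer price on the demand curve at q*: 84.5 − 1.5×3.9444 = 78.5834.

P = 78.6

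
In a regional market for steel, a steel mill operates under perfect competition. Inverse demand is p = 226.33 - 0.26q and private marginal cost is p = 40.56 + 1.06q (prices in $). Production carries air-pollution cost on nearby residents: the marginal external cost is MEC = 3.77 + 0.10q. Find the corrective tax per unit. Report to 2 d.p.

Social marginal cost = private MC + MEC = 44.33 + 1.16q.
Set SMC = demand: 44.33 + 1.16q = 226.33 - 0.26q → q* = 128.1690.
The Pigouvian tax equals MEC at q*: 3.77 + 0.10×128.1690 = 16.5869.

tax = $16.59 per unit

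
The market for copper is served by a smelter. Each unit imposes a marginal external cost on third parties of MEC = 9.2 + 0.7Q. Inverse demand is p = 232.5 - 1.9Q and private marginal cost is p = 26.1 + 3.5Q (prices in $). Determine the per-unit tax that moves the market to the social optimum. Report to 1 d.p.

tax = $31.8 per unit

Social marginal cost = private MC + MEC = 35.3 + 4.2Q.
Set SMC = demand: 35.3 + 4.2Q = 232.5 - 1.9Q → Q* = 32.3279.
The Pigouvian tax equals MEC at Q*: 9.2 + 0.7×32.3279 = 31.8295.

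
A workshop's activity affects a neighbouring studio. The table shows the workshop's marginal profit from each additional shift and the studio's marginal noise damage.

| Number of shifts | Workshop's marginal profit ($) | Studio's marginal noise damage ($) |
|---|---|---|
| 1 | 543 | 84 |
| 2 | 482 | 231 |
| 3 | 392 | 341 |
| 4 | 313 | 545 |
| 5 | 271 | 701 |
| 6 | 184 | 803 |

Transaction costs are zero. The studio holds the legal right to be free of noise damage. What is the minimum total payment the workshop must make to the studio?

$656

Efficient level: marginal profit ≥ marginal noise damage through level 3, so k* = 3.
With the studio holding the right, the workshop must at least compensate total damage at k*: 84 + 231 + 341 = 656.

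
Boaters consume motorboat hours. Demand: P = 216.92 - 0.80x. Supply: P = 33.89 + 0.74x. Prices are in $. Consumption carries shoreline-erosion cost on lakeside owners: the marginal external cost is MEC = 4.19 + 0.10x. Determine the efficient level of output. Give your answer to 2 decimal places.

Social marginal benefit = demand − MEC = 212.73 - 0.90x.
Set SMB = MC: 212.73 - 0.90x = 33.89 + 0.74x → x* = 109.0488.

x* = 109.05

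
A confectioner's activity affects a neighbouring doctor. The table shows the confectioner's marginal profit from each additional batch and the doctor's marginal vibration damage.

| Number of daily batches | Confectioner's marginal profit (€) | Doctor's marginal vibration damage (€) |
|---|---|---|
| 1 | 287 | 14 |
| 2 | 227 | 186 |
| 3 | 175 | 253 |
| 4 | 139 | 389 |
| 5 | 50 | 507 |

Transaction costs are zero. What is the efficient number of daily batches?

2

Bargaining reaches the level where marginal profit last exceeds marginal vibration damage.
That holds through level 2 (227 ≥ 186) but not at 3 (175 < 253).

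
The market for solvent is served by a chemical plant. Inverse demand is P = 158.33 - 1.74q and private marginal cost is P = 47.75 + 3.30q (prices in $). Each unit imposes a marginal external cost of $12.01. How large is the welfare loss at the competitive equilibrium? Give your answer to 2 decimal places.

DWL = $14.31

Market equilibrium (private): 47.75 + 3.30q = 158.33 - 1.74q → q_m = 21.9405.
Social marginal cost = private MC + MEC = 59.76 + 3.30q.
Set SMC = demand: 59.76 + 3.30q = 158.33 - 1.74q → q* = 19.5575.
The loss is the area between SMC and demand from q* to q_m; with linear curves that's a triangle of height MEC(q_m).
DWL = ½ × 2.3830 × 12.0100 = 14.3099.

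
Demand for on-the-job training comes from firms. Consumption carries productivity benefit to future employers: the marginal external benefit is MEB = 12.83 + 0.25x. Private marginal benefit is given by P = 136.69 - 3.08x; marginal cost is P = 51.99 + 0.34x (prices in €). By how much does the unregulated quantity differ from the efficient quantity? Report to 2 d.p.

6.00 units

Market equilibrium (private): 51.99 + 0.34x = 136.69 - 3.08x → x_m = 24.7661.
Social marginal benefit = demand + MEB = 149.52 - 2.83x.
Set SMB = MC: 149.52 - 2.83x = 51.99 + 0.34x → x* = 30.7666.
Gap = |24.7661 − 30.7666| = 6.0005.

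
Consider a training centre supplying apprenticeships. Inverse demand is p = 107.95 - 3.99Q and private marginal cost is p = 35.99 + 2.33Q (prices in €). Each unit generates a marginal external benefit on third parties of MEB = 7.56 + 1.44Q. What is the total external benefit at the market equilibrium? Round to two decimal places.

Market equilibrium (private): 35.99 + 2.33Q = 107.95 - 3.99Q → Q_m = 11.3861.
Total external benefit = ∫₀^{Q_m} (7.56 + 1.44Q) dQ = 7.56×11.3861 + ½×1.44×11.3861² = 179.4221.

€179.42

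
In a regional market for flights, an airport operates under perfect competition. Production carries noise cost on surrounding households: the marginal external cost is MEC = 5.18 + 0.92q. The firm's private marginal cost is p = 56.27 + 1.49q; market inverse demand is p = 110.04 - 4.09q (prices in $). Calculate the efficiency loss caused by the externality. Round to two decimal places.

DWL = $15.17

Market equilibrium (private): 56.27 + 1.49q = 110.04 - 4.09q → q_m = 9.6362.
Social marginal cost = private MC + MEC = 61.45 + 2.41q.
Set SMC = demand: 61.45 + 2.41q = 110.04 - 4.09q → q* = 7.4754.
The loss is the area between SMC and demand from q* to q_m; with linear curves that's a triangle of height MEC(q_m).
DWL = ½ × 2.1608 × 14.0453 = 15.1745.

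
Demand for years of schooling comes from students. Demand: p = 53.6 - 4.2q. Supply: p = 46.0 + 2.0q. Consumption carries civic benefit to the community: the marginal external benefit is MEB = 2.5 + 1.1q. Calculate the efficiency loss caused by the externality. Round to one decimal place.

Market equilibrium (private): 46.0 + 2.0q = 53.6 - 4.2q → q_m = 1.2258.
Social marginal benefit = demand + MEB = 56.1 - 3.1q.
Set SMB = MC: 56.1 - 3.1q = 46.0 + 2.0q → q* = 1.9804.
The loss is the area between SMB and MC from q* to q_m; with linear curves that's a triangle of height MEB(q_m).
DWL = ½ × 0.7546 × 3.8484 = 1.4520.

DWL = 1.5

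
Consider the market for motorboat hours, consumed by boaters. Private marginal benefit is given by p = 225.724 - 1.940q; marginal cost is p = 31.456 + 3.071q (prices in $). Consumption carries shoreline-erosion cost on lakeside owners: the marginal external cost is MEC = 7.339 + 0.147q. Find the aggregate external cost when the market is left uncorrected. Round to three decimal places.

$394.990

Market equilibrium (private): 31.456 + 3.071q = 225.724 - 1.940q → q_m = 38.7683.
Total external cost = ∫₀^{q_m} (7.339 + 0.147q) dq = 7.339×38.7683 + ½×0.147×38.7683² = 394.9897.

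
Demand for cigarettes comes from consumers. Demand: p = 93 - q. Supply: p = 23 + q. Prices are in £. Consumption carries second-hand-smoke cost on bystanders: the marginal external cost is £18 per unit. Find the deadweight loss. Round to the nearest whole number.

DWL = £81

Market equilibrium (private): 23 + q = 93 - q → q_m = 35.0000.
Social marginal benefit = demand − MEC = 75 - q.
Set SMB = MC: 75 - q = 23 + q → q* = 26.0000.
The loss is the area between SMB and MC from q* to q_m; with linear curves that's a triangle of height MEC(q_m).
DWL = ½ × 9.0000 × 18.0000 = 81.0000.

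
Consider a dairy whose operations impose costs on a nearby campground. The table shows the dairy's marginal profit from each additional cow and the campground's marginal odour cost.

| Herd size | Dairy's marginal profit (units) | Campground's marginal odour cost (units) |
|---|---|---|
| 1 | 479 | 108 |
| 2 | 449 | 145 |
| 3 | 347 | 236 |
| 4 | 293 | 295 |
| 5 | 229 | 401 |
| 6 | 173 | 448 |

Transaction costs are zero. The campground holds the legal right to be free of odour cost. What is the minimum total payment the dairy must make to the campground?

489

Efficient level: marginal profit ≥ marginal odour cost through level 3, so k* = 3.
With the campground holding the right, the dairy must at least compensate total damage at k*: 108 + 145 + 236 = 489.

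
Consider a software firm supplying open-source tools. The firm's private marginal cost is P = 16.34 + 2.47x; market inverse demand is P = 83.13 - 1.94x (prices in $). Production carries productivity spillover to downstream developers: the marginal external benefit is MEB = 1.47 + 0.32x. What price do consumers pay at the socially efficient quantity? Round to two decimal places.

P = $50.75

Social marginal cost = private MC − MEB = 14.87 + 2.15x.
Set SMC = demand: 14.87 + 2.15x = 83.13 - 1.94x → x* = 16.6895.
Consumer price on the demand curve at x*: 83.13 − 1.94×16.6895 = 50.7524.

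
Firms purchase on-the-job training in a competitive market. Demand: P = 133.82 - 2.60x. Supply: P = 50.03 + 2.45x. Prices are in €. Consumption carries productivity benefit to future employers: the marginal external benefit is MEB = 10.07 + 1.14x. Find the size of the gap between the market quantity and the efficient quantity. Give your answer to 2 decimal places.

7.41 units

Market equilibrium (private): 50.03 + 2.45x = 133.82 - 2.60x → x_m = 16.5921.
Social marginal benefit = demand + MEB = 143.89 - 1.46x.
Set SMB = MC: 143.89 - 1.46x = 50.03 + 2.45x → x* = 24.0051.
Gap = |16.5921 − 24.0051| = 7.4130.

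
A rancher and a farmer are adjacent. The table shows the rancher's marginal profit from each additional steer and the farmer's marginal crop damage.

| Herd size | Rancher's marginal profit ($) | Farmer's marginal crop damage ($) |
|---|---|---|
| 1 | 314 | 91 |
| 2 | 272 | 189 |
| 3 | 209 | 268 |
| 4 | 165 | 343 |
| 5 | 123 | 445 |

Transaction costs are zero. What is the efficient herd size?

2

Bargaining reaches the level where marginal profit last exceeds marginal crop damage.
That holds through level 2 (272 ≥ 189) but not at 3 (209 < 268).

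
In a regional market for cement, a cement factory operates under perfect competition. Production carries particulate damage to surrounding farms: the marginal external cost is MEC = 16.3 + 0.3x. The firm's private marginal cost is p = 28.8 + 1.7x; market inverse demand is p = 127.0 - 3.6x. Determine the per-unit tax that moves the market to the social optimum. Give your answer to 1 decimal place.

tax = 20.7 per unit

Social marginal cost = private MC + MEC = 45.1 + 2.0x.
Set SMC = demand: 45.1 + 2.0x = 127.0 - 3.6x → x* = 14.6250.
The Pigouvian tax equals MEC at x*: 16.3 + 0.3×14.6250 = 20.6875.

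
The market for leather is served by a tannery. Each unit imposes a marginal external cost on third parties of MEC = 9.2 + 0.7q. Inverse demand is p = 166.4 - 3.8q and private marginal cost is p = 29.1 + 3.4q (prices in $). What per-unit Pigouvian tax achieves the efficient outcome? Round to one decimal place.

tax = $20.6 per unit

Social marginal cost = private MC + MEC = 38.3 + 4.1q.
Set SMC = demand: 38.3 + 4.1q = 166.4 - 3.8q → q* = 16.2152.
The Pigouvian tax equals MEC at q*: 9.2 + 0.7×16.2152 = 20.5506.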